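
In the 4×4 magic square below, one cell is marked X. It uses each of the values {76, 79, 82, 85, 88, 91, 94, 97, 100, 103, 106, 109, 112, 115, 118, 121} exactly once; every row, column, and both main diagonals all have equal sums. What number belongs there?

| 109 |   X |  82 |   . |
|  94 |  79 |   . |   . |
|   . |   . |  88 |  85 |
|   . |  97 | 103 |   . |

112

The 16 entries sum to 1576, so each line sums to 1576/4 = 394.
Column 3 must total 394; the given cells sum to 273, so (2,3) = 121.
From main diagonal, 394 − (109 + 79 + 88) gives (4,4) = 118.
Row 2 must total 394; the given cells sum to 294, so (2,4) = 100.
The remaining cell in row 4 is (4,1) = 394 − 318 = 76.
The remaining cell in column 1 is (3,1) = 394 − 279 = 115.
Column 4 needs 394; the known cells sum to 303, so (1,4) = 91.
Anti-diagonal: 91 + 121 + 76 + ? = 394, so (3,2) = 106.
Row 1 needs 394; the known cells sum to 282, so (1,2) = 112.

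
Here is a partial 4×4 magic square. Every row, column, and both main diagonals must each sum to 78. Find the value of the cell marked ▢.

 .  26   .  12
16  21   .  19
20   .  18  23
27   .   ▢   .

The remaining cell in row 2 is (2,3) = 78 − 56 = 22.
From row 3, 78 − (20 + 18 + 23) gives (3,2) = 17.
Column 1: 16 + 20 + 27 + ? = 78, so (1,1) = 15.
Column 2 must total 78; the given cells sum to 64, so (4,2) = 14.
From column 4, 78 − (12 + 19 + 23) gives (4,4) = 24.
Row 1 must total 78; the given cells sum to 53, so (1,3) = 25.
Row 4 needs 78; the known cells sum to 65, so (4,3) = 13.

13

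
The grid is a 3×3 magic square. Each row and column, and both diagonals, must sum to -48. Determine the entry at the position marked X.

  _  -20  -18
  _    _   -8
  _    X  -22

-12

Row 1: -20 + (-18) + ? = -48, so (1,1) = -10.
Main diagonal: -10 + (-22) + ? = -48, so (2,2) = -16.
The remaining cell in anti-diagonal is (3,1) = -48 − (-34) = -14.
Row 2 needs -48; the known cells sum to -24, so (2,1) = -24.
Row 3 must total -48; the given cells sum to -36, so (3,2) = -12.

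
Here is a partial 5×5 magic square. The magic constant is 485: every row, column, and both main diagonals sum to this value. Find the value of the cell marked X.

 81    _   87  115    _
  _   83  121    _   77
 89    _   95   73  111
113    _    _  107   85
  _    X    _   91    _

75

From row 3, 485 − (89 + 95 + 73 + 111) gives (3,2) = 117.
The remaining cell in column 4 is (2,4) = 485 − 386 = 99.
Main diagonal needs 485; the known cells sum to 366, so (5,5) = 119.
Row 2 needs 485; the known cells sum to 380, so (2,1) = 105.
From column 1, 485 − (81 + 105 + 89 + 113) gives (5,1) = 97.
Column 5: 77 + 111 + 85 + 119 + ? = 485, so (1,5) = 93.
Using anti-diagonal: 93 + 99 + 95 + 97 + ? → (4,2) = 485 − 384 = 101.
Using row 1: 81 + 87 + 115 + 93 + ? → (1,2) = 485 − 376 = 109.
From row 4, 485 − (113 + 101 + 107 + 85) gives (4,3) = 79.
From column 2, 485 − (109 + 83 + 117 + 101) gives (5,2) = 75.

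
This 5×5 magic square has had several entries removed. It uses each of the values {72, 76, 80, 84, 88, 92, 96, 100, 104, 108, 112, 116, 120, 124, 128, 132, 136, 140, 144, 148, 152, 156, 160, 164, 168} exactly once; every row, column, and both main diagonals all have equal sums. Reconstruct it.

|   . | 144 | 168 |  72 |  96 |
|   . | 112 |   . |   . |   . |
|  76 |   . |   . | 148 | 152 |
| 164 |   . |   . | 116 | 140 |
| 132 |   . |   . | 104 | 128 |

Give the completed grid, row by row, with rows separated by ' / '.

The 25 entries sum to 3000, so each line sums to 3000/5 = 600.
The remaining cell in row 1 is (1,1) = 600 − 480 = 120.
Using column 1: 120 + 76 + 164 + 132 + ? → (2,1) = 600 − 492 = 108.
Column 4 must total 600; the given cells sum to 440, so (2,4) = 160.
Using column 5: 96 + 152 + 140 + 128 + ? → (2,5) = 600 − 516 = 84.
Main diagonal needs 600; the known cells sum to 476, so (3,3) = 124.
From anti-diagonal, 600 − (96 + 160 + 124 + 132) gives (4,2) = 88.
The remaining cell in row 2 is (2,3) = 600 − 464 = 136.
The remaining cell in row 3 is (3,2) = 600 − 500 = 100.
The remaining cell in row 4 is (4,3) = 600 − 508 = 92.
The remaining cell in column 2 is (5,2) = 600 − 444 = 156.
The remaining cell in column 3 is (5,3) = 600 − 520 = 80.

120 144 168 72 96 / 108 112 136 160 84 / 76 100 124 148 152 / 164 88 92 116 140 / 132 156 80 104 128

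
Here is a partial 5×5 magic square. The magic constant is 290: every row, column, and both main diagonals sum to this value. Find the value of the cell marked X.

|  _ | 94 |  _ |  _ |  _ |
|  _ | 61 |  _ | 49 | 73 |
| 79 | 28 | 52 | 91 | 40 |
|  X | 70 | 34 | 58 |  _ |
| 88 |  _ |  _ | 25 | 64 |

46

From column 2, 290 − (94 + 61 + 28 + 70) gives (5,2) = 37.
The remaining cell in column 4 is (1,4) = 290 − 223 = 67.
Main diagonal must total 290; the given cells sum to 235, so (1,1) = 55.
Anti-diagonal: 49 + 52 + 70 + 88 + ? = 290, so (1,5) = 31.
Using row 1: 55 + 94 + 67 + 31 + ? → (1,3) = 290 − 247 = 43.
From row 5, 290 − (88 + 37 + 25 + 64) gives (5,3) = 76.
From column 3, 290 − (43 + 52 + 34 + 76) gives (2,3) = 85.
Column 5 needs 290; the known cells sum to 208, so (4,5) = 82.
Row 2 must total 290; the given cells sum to 268, so (2,1) = 22.
From row 4, 290 − (70 + 34 + 58 + 82) gives (4,1) = 46.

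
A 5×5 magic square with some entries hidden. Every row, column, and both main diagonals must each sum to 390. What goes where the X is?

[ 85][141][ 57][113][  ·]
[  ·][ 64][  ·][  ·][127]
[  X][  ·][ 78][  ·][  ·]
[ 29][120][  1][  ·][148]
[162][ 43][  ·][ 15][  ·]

106

Row 1: 85 + 141 + 57 + 113 + ? = 390, so (1,5) = -6.
Row 4 needs 390; the known cells sum to 298, so (4,4) = 92.
Column 2 must total 390; the given cells sum to 368, so (3,2) = 22.
Main diagonal: 85 + 64 + 78 + 92 + ? = 390, so (5,5) = 71.
From anti-diagonal, 390 − (-6 + 78 + 120 + 162) gives (2,4) = 36.
Row 5 must total 390; the given cells sum to 291, so (5,3) = 99.
Using column 3: 57 + 78 + 1 + 99 + ? → (2,3) = 390 − 235 = 155.
Column 4 must total 390; the given cells sum to 256, so (3,4) = 134.
Column 5 must total 390; the given cells sum to 340, so (3,5) = 50.
Using row 2: 64 + 155 + 36 + 127 + ? → (2,1) = 390 − 382 = 8.
From row 3, 390 − (22 + 78 + 134 + 50) gives (3,1) = 106.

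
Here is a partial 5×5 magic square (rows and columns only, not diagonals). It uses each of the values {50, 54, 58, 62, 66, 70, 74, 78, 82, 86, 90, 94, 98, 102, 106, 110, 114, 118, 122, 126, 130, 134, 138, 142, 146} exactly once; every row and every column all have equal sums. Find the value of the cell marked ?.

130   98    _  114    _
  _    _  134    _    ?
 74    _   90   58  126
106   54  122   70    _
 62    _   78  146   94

50

The 25 entries sum to 2450, so each line sums to 2450/5 = 490.
Row 3 must total 490; the given cells sum to 348, so (3,2) = 142.
From row 4, 490 − (106 + 54 + 122 + 70) gives (4,5) = 138.
The remaining cell in row 5 is (5,2) = 490 − 380 = 110.
From column 1, 490 − (130 + 74 + 106 + 62) gives (2,1) = 118.
From column 2, 490 − (98 + 142 + 54 + 110) gives (2,2) = 86.
Column 3: 134 + 90 + 122 + 78 + ? = 490, so (1,3) = 66.
Column 4 must total 490; the given cells sum to 388, so (2,4) = 102.
Row 1: 130 + 98 + 66 + 114 + ? = 490, so (1,5) = 82.
Row 2 must total 490; the given cells sum to 440, so (2,5) = 50.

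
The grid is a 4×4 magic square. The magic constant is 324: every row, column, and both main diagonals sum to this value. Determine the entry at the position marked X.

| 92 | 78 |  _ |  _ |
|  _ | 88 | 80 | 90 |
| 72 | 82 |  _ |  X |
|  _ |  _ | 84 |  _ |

96

Row 2: 88 + 80 + 90 + ? = 324, so (2,1) = 66.
Column 1 needs 324; the known cells sum to 230, so (4,1) = 94.
Column 2 must total 324; the given cells sum to 248, so (4,2) = 76.
Using anti-diagonal: 80 + 82 + 94 + ? → (1,4) = 324 − 256 = 68.
Row 1: 92 + 78 + 68 + ? = 324, so (1,3) = 86.
The remaining cell in row 4 is (4,4) = 324 − 254 = 70.
From column 3, 324 − (86 + 80 + 84) gives (3,3) = 74.
Using column 4: 68 + 90 + 70 + ? → (3,4) = 324 − 228 = 96.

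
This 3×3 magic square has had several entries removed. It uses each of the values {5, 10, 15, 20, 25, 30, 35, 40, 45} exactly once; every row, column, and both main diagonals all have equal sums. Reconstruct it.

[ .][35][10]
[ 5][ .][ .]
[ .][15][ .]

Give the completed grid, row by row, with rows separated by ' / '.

30 35 10 / 5 25 45 / 40 15 20

The 9 entries sum to 225, so each line sums to 225/3 = 75.
From row 1, 75 − (35 + 10) gives (1,1) = 30.
The remaining cell in column 1 is (3,1) = 75 − 35 = 40.
From column 2, 75 − (35 + 15) gives (2,2) = 25.
Main diagonal needs 75; the known cells sum to 55, so (3,3) = 20.
Using row 2: 5 + 25 + ? → (2,3) = 75 − 30 = 45.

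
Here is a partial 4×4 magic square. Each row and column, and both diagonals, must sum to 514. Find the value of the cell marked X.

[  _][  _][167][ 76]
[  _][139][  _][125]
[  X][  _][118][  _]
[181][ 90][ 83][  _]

The remaining cell in row 4 is (4,4) = 514 − 354 = 160.
The remaining cell in column 3 is (2,3) = 514 − 368 = 146.
Column 4 must total 514; the given cells sum to 361, so (3,4) = 153.
Main diagonal must total 514; the given cells sum to 417, so (1,1) = 97.
Anti-diagonal needs 514; the known cells sum to 403, so (3,2) = 111.
Row 1 needs 514; the known cells sum to 340, so (1,2) = 174.
Row 2 must total 514; the given cells sum to 410, so (2,1) = 104.
The remaining cell in row 3 is (3,1) = 514 − 382 = 132.

132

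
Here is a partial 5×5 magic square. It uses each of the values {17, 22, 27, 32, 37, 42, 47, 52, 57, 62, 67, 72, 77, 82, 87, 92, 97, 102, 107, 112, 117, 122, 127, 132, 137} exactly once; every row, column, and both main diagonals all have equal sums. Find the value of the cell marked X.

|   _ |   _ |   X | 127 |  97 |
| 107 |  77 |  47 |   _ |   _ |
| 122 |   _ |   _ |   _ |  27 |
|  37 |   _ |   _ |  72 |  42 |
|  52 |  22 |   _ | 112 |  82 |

The 25 entries sum to 1925, so each line sums to 1925/5 = 385.
From row 5, 385 − (52 + 22 + 112 + 82) gives (5,3) = 117.
Column 1 must total 385; the given cells sum to 318, so (1,1) = 67.
Using column 5: 97 + 27 + 42 + 82 + ? → (2,5) = 385 − 248 = 137.
Using main diagonal: 67 + 77 + 72 + 82 + ? → (3,3) = 385 − 298 = 87.
Row 2 must total 385; the given cells sum to 368, so (2,4) = 17.
Using column 4: 127 + 17 + 72 + 112 + ? → (3,4) = 385 − 328 = 57.
Using anti-diagonal: 97 + 17 + 87 + 52 + ? → (4,2) = 385 − 253 = 132.
Row 3: 122 + 87 + 57 + 27 + ? = 385, so (3,2) = 92.
From row 4, 385 − (37 + 132 + 72 + 42) gives (4,3) = 102.
Column 2 needs 385; the known cells sum to 323, so (1,2) = 62.
Using column 3: 47 + 87 + 102 + 117 + ? → (1,3) = 385 − 353 = 32.

32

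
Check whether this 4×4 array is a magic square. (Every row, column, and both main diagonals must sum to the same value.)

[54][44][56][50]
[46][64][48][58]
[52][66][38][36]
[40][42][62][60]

No — column 1 sums to 192 but column 3 sums to 204.

Row 1: 54 + 44 + 56 + 50 = 204.
Row 2: 46 + 64 + 48 + 58 = 216.
Row 3: 52 + 66 + 38 + 36 = 192.
Row 4: 40 + 42 + 62 + 60 = 204.
Column 1: 54 + 46 + 52 + 40 = 192.
Column 2: 44 + 64 + 66 + 42 = 216.
Column 3: 56 + 48 + 38 + 62 = 204.
Column 4: 50 + 58 + 36 + 60 = 204.
Main diagonal: 54 + 64 + 38 + 60 = 216.
Anti-diagonal: 50 + 48 + 66 + 40 = 204.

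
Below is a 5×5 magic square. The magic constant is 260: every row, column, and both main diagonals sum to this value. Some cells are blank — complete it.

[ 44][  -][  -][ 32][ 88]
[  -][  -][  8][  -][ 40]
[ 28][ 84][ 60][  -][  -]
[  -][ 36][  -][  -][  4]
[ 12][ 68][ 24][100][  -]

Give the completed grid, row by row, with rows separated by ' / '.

44 20 76 32 88 / 96 52 8 64 40 / 28 84 60 16 72 / 80 36 92 48 4 / 12 68 24 100 56

Row 5 needs 260; the known cells sum to 204, so (5,5) = 56.
From column 5, 260 − (88 + 40 + 4 + 56) gives (3,5) = 72.
From anti-diagonal, 260 − (88 + 60 + 36 + 12) gives (2,4) = 64.
Using row 3: 28 + 84 + 60 + 72 + ? → (3,4) = 260 − 244 = 16.
Column 4 must total 260; the given cells sum to 212, so (4,4) = 48.
From main diagonal, 260 − (44 + 60 + 48 + 56) gives (2,2) = 52.
Row 2 needs 260; the known cells sum to 164, so (2,1) = 96.
Column 1 needs 260; the known cells sum to 180, so (4,1) = 80.
The remaining cell in column 2 is (1,2) = 260 − 240 = 20.
Row 1 must total 260; the given cells sum to 184, so (1,3) = 76.
From row 4, 260 − (80 + 36 + 48 + 4) gives (4,3) = 92.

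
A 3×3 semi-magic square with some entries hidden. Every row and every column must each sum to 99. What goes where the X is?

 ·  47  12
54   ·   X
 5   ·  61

26

Using row 1: 47 + 12 + ? → (1,1) = 99 − 59 = 40.
Using row 3: 5 + 61 + ? → (3,2) = 99 − 66 = 33.
Column 2: 47 + 33 + ? = 99, so (2,2) = 19.
Column 3: 12 + 61 + ? = 99, so (2,3) = 26.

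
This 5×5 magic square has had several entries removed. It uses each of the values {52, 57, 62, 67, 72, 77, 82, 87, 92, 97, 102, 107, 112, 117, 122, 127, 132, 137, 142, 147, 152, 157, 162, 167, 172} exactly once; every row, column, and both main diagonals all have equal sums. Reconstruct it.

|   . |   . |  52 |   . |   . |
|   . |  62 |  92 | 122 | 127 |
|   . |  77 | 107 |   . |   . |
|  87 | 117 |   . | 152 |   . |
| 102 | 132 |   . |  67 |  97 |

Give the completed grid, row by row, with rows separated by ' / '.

The 25 entries sum to 2800, so each line sums to 2800/5 = 560.
Using row 2: 62 + 92 + 122 + 127 + ? → (2,1) = 560 − 403 = 157.
Row 5: 102 + 132 + 67 + 97 + ? = 560, so (5,3) = 162.
From column 2, 560 − (62 + 77 + 117 + 132) gives (1,2) = 172.
Column 3 needs 560; the known cells sum to 413, so (4,3) = 147.
Using main diagonal: 62 + 107 + 152 + 97 + ? → (1,1) = 560 − 418 = 142.
From anti-diagonal, 560 − (122 + 107 + 117 + 102) gives (1,5) = 112.
The remaining cell in row 1 is (1,4) = 560 − 478 = 82.
Row 4: 87 + 117 + 147 + 152 + ? = 560, so (4,5) = 57.
Column 1 must total 560; the given cells sum to 488, so (3,1) = 72.
The remaining cell in column 4 is (3,4) = 560 − 423 = 137.
Using column 5: 112 + 127 + 57 + 97 + ? → (3,5) = 560 − 393 = 167.

142 172 52 82 112 / 157 62 92 122 127 / 72 77 107 137 167 / 87 117 147 152 57 / 102 132 162 67 97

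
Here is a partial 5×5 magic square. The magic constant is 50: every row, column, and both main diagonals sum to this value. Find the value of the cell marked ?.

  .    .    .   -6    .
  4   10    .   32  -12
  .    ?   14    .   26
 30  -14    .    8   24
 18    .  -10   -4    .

Row 2 must total 50; the given cells sum to 34, so (2,3) = 16.
From row 4, 50 − (30 + (-14) + 8 + 24) gives (4,3) = 2.
The remaining cell in column 3 is (1,3) = 50 − 22 = 28.
From column 4, 50 − (-6 + 32 + 8 + (-4)) gives (3,4) = 20.
Anti-diagonal must total 50; the given cells sum to 50, so (1,5) = 0.
Column 5 needs 50; the known cells sum to 38, so (5,5) = 12.
The remaining cell in main diagonal is (1,1) = 50 − 44 = 6.
Row 1 must total 50; the given cells sum to 28, so (1,2) = 22.
From row 5, 50 − (18 + (-10) + (-4) + 12) gives (5,2) = 34.
From column 1, 50 − (6 + 4 + 30 + 18) gives (3,1) = -8.
Column 2 must total 50; the given cells sum to 52, so (3,2) = -2.

-2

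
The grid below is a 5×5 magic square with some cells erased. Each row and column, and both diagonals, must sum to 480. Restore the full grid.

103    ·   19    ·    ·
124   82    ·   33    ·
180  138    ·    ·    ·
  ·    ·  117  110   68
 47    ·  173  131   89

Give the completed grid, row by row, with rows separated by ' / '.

From row 5, 480 − (47 + 173 + 131 + 89) gives (5,2) = 40.
The remaining cell in column 1 is (4,1) = 480 − 454 = 26.
Main diagonal: 103 + 82 + 110 + 89 + ? = 480, so (3,3) = 96.
Row 4: 26 + 117 + 110 + 68 + ? = 480, so (4,2) = 159.
Column 2 needs 480; the known cells sum to 419, so (1,2) = 61.
Using column 3: 19 + 96 + 117 + 173 + ? → (2,3) = 480 − 405 = 75.
Using anti-diagonal: 33 + 96 + 159 + 47 + ? → (1,5) = 480 − 335 = 145.
Row 1 must total 480; the given cells sum to 328, so (1,4) = 152.
Using row 2: 124 + 82 + 75 + 33 + ? → (2,5) = 480 − 314 = 166.
Column 4: 152 + 33 + 110 + 131 + ? = 480, so (3,4) = 54.
Column 5 needs 480; the known cells sum to 468, so (3,5) = 12.

103 61 19 152 145 / 124 82 75 33 166 / 180 138 96 54 12 / 26 159 117 110 68 / 47 40 173 131 89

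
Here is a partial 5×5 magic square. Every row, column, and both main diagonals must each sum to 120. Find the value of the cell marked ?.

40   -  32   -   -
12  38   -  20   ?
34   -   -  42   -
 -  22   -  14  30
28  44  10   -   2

46

Using row 5: 28 + 44 + 10 + 2 + ? → (5,4) = 120 − 84 = 36.
Using column 1: 40 + 12 + 34 + 28 + ? → (4,1) = 120 − 114 = 6.
Using column 4: 20 + 42 + 14 + 36 + ? → (1,4) = 120 − 112 = 8.
From main diagonal, 120 − (40 + 38 + 14 + 2) gives (3,3) = 26.
Anti-diagonal needs 120; the known cells sum to 96, so (1,5) = 24.
Row 1 needs 120; the known cells sum to 104, so (1,2) = 16.
From row 4, 120 − (6 + 22 + 14 + 30) gives (4,3) = 48.
The remaining cell in column 2 is (3,2) = 120 − 120 = 0.
From column 3, 120 − (32 + 26 + 48 + 10) gives (2,3) = 4.
Row 2 needs 120; the known cells sum to 74, so (2,5) = 46.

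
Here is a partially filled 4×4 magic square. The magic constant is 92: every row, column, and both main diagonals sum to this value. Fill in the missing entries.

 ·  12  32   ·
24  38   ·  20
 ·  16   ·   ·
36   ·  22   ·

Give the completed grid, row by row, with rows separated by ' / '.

18 12 32 30 / 24 38 10 20 / 14 16 28 34 / 36 26 22 8

Row 2: 24 + 38 + 20 + ? = 92, so (2,3) = 10.
The remaining cell in column 2 is (4,2) = 92 − 66 = 26.
Column 3 must total 92; the given cells sum to 64, so (3,3) = 28.
From anti-diagonal, 92 − (10 + 16 + 36) gives (1,4) = 30.
Row 1 must total 92; the given cells sum to 74, so (1,1) = 18.
Row 4 must total 92; the given cells sum to 84, so (4,4) = 8.
Column 1 needs 92; the known cells sum to 78, so (3,1) = 14.
From column 4, 92 − (30 + 20 + 8) gives (3,4) = 34.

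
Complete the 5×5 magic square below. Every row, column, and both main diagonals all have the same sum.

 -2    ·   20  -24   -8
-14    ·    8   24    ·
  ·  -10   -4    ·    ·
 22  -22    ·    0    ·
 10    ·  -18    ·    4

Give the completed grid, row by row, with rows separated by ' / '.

Anti-diagonal is already complete: -8 + 24 + -4 + -22 + 10 = 0, so that is the magic constant.
Row 1 must total 0; the given cells sum to -14, so (1,2) = 14.
Using column 1: -2 + (-14) + 22 + 10 + ? → (3,1) = 0 − 16 = -16.
From column 3, 0 − (20 + 8 + (-4) + (-18)) gives (4,3) = -6.
The remaining cell in main diagonal is (2,2) = 0 − (-2) = 2.
Row 2 must total 0; the given cells sum to 20, so (2,5) = -20.
Row 4: 22 + (-22) + (-6) + 0 + ? = 0, so (4,5) = 6.
The remaining cell in column 2 is (5,2) = 0 − (-16) = 16.
Using column 5: -8 + (-20) + 6 + 4 + ? → (3,5) = 0 − (-18) = 18.
Row 3 needs 0; the known cells sum to -12, so (3,4) = 12.
Row 5: 10 + 16 + (-18) + 4 + ? = 0, so (5,4) = -12.

-2 14 20 -24 -8 / -14 2 8 24 -20 / -16 -10 -4 12 18 / 22 -22 -6 0 6 / 10 16 -18 -12 4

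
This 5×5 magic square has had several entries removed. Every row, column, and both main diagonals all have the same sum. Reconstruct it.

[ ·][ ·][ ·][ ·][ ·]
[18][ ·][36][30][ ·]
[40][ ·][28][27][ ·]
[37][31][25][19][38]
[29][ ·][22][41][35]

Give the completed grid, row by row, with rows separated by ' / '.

Row 4 is already complete: 37 + 31 + 25 + 19 + 38 = 150, so that is the magic constant.
The remaining cell in row 5 is (5,2) = 150 − 127 = 23.
Column 1 must total 150; the given cells sum to 124, so (1,1) = 26.
Column 3 must total 150; the given cells sum to 111, so (1,3) = 39.
The remaining cell in column 4 is (1,4) = 150 − 117 = 33.
From main diagonal, 150 − (26 + 28 + 19 + 35) gives (2,2) = 42.
Using anti-diagonal: 30 + 28 + 31 + 29 + ? → (1,5) = 150 − 118 = 32.
From row 1, 150 − (26 + 39 + 33 + 32) gives (1,2) = 20.
The remaining cell in row 2 is (2,5) = 150 − 126 = 24.
Column 2 must total 150; the given cells sum to 116, so (3,2) = 34.
Column 5: 32 + 24 + 38 + 35 + ? = 150, so (3,5) = 21.

26 20 39 33 32 / 18 42 36 30 24 / 40 34 28 27 21 / 37 31 25 19 38 / 29 23 22 41 35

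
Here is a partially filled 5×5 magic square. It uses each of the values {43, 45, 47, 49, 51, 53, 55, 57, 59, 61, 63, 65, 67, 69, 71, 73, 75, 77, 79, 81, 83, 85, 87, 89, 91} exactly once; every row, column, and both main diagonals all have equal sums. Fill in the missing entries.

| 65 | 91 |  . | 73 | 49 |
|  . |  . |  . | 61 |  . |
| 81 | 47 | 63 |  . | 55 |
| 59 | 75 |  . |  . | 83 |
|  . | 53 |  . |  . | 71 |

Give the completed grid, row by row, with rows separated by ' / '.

65 91 57 73 49 / 43 69 85 61 77 / 81 47 63 89 55 / 59 75 51 67 83 / 87 53 79 45 71

The 25 entries sum to 1675, so each line sums to 1675/5 = 335.
Using row 1: 65 + 91 + 73 + 49 + ? → (1,3) = 335 − 278 = 57.
Row 3: 81 + 47 + 63 + 55 + ? = 335, so (3,4) = 89.
The remaining cell in column 2 is (2,2) = 335 − 266 = 69.
The remaining cell in column 5 is (2,5) = 335 − 258 = 77.
The remaining cell in main diagonal is (4,4) = 335 − 268 = 67.
Anti-diagonal needs 335; the known cells sum to 248, so (5,1) = 87.
Using row 4: 59 + 75 + 67 + 83 + ? → (4,3) = 335 − 284 = 51.
Column 1 needs 335; the known cells sum to 292, so (2,1) = 43.
Column 4 needs 335; the known cells sum to 290, so (5,4) = 45.
Row 2 must total 335; the given cells sum to 250, so (2,3) = 85.
Row 5 must total 335; the given cells sum to 256, so (5,3) = 79.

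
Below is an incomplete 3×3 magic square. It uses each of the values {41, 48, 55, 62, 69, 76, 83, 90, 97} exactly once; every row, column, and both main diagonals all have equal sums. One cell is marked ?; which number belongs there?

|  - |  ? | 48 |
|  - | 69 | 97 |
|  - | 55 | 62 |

83

The 9 entries sum to 621, so each line sums to 621/3 = 207.
Using row 2: 69 + 97 + ? → (2,1) = 207 − 166 = 41.
From row 3, 207 − (55 + 62) gives (3,1) = 90.
Column 1 needs 207; the known cells sum to 131, so (1,1) = 76.
The remaining cell in column 2 is (1,2) = 207 − 124 = 83.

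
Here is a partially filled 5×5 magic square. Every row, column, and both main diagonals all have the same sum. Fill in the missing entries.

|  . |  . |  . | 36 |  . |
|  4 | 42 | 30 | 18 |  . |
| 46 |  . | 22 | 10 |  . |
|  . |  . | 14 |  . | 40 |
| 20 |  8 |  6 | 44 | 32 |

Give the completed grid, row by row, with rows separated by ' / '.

12 0 38 36 24 / 4 42 30 18 16 / 46 34 22 10 -2 / 28 26 14 2 40 / 20 8 6 44 32

Row 5 is already complete: 20 + 8 + 6 + 44 + 32 = 110, so that is the magic constant.
From row 2, 110 − (4 + 42 + 30 + 18) gives (2,5) = 16.
From column 3, 110 − (30 + 22 + 14 + 6) gives (1,3) = 38.
Column 4 must total 110; the given cells sum to 108, so (4,4) = 2.
From main diagonal, 110 − (42 + 22 + 2 + 32) gives (1,1) = 12.
Column 1 must total 110; the given cells sum to 82, so (4,1) = 28.
Row 4 needs 110; the known cells sum to 84, so (4,2) = 26.
Anti-diagonal must total 110; the given cells sum to 86, so (1,5) = 24.
Row 1: 12 + 38 + 36 + 24 + ? = 110, so (1,2) = 0.
Column 2: 0 + 42 + 26 + 8 + ? = 110, so (3,2) = 34.
The remaining cell in column 5 is (3,5) = 110 − 112 = -2.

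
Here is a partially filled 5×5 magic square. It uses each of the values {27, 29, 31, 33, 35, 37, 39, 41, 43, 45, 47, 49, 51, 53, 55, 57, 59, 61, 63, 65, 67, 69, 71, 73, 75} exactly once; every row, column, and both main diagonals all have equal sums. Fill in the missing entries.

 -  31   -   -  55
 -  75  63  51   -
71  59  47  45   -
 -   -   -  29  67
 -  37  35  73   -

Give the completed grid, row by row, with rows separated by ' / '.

43 31 69 57 55 / 27 75 63 51 39 / 71 59 47 45 33 / 65 53 41 29 67 / 49 37 35 73 61

The 25 entries sum to 1275, so each line sums to 1275/5 = 255.
Row 3: 71 + 59 + 47 + 45 + ? = 255, so (3,5) = 33.
Column 2 must total 255; the given cells sum to 202, so (4,2) = 53.
From column 4, 255 − (51 + 45 + 29 + 73) gives (1,4) = 57.
From anti-diagonal, 255 − (55 + 51 + 47 + 53) gives (5,1) = 49.
Row 5: 49 + 37 + 35 + 73 + ? = 255, so (5,5) = 61.
Column 5 needs 255; the known cells sum to 216, so (2,5) = 39.
Using main diagonal: 75 + 47 + 29 + 61 + ? → (1,1) = 255 − 212 = 43.
The remaining cell in row 1 is (1,3) = 255 − 186 = 69.
Row 2 needs 255; the known cells sum to 228, so (2,1) = 27.
Using column 1: 43 + 27 + 71 + 49 + ? → (4,1) = 255 − 190 = 65.
Using column 3: 69 + 63 + 47 + 35 + ? → (4,3) = 255 − 214 = 41.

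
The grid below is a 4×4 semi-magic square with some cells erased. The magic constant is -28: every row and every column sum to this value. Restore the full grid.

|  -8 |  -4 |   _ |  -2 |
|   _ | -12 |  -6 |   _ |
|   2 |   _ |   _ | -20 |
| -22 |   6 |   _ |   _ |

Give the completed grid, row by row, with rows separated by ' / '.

-8 -4 -14 -2 / 0 -12 -6 -10 / 2 -18 8 -20 / -22 6 -16 4

Row 1: -8 + (-4) + (-2) + ? = -28, so (1,3) = -14.
The remaining cell in column 1 is (2,1) = -28 − (-28) = 0.
From column 2, -28 − (-4 + (-12) + 6) gives (3,2) = -18.
Row 2: 0 + (-12) + (-6) + ? = -28, so (2,4) = -10.
The remaining cell in row 3 is (3,3) = -28 − (-36) = 8.
Column 3 needs -28; the known cells sum to -12, so (4,3) = -16.
Column 4: -2 + (-10) + (-20) + ? = -28, so (4,4) = 4.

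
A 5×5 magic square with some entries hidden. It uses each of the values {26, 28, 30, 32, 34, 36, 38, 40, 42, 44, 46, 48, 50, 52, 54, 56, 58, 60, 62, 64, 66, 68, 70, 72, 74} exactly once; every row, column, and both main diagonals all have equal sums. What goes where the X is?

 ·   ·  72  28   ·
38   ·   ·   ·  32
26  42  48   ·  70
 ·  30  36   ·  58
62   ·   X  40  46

The 25 entries sum to 1250, so each line sums to 1250/5 = 250.
From row 3, 250 − (26 + 42 + 48 + 70) gives (3,4) = 64.
From column 5, 250 − (32 + 70 + 58 + 46) gives (1,5) = 44.
Anti-diagonal: 44 + 48 + 30 + 62 + ? = 250, so (2,4) = 66.
Column 4 needs 250; the known cells sum to 198, so (4,4) = 52.
Row 4 needs 250; the known cells sum to 176, so (4,1) = 74.
Column 1 must total 250; the given cells sum to 200, so (1,1) = 50.
From main diagonal, 250 − (50 + 48 + 52 + 46) gives (2,2) = 54.
From row 1, 250 − (50 + 72 + 28 + 44) gives (1,2) = 56.
Row 2 must total 250; the given cells sum to 190, so (2,3) = 60.
Column 2 must total 250; the given cells sum to 182, so (5,2) = 68.
Column 3 must total 250; the given cells sum to 216, so (5,3) = 34.

34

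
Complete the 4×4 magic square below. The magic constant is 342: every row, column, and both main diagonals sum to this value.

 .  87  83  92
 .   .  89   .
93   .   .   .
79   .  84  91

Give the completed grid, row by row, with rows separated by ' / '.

Row 1: 87 + 83 + 92 + ? = 342, so (1,1) = 80.
Using row 4: 79 + 84 + 91 + ? → (4,2) = 342 − 254 = 88.
Column 1 must total 342; the given cells sum to 252, so (2,1) = 90.
Column 3 must total 342; the given cells sum to 256, so (3,3) = 86.
The remaining cell in main diagonal is (2,2) = 342 − 257 = 85.
Anti-diagonal needs 342; the known cells sum to 260, so (3,2) = 82.
Row 2 must total 342; the given cells sum to 264, so (2,4) = 78.
Row 3 needs 342; the known cells sum to 261, so (3,4) = 81.

80 87 83 92 / 90 85 89 78 / 93 82 86 81 / 79 88 84 91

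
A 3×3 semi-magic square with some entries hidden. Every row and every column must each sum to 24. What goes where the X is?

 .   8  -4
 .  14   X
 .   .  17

11

The remaining cell in row 1 is (1,1) = 24 − 4 = 20.
Column 2 must total 24; the given cells sum to 22, so (3,2) = 2.
Using column 3: -4 + 17 + ? → (2,3) = 24 − 13 = 11.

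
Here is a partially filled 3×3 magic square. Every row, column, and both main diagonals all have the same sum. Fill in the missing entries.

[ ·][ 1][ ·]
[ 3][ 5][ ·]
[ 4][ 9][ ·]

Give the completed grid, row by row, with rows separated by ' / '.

8 1 6 / 3 5 7 / 4 9 2

Column 2 is already complete: 1 + 5 + 9 = 15, so that is the magic constant.
Row 2 must total 15; the given cells sum to 8, so (2,3) = 7.
Using row 3: 4 + 9 + ? → (3,3) = 15 − 13 = 2.
Column 1 needs 15; the known cells sum to 7, so (1,1) = 8.
Column 3: 7 + 2 + ? = 15, so (1,3) = 6.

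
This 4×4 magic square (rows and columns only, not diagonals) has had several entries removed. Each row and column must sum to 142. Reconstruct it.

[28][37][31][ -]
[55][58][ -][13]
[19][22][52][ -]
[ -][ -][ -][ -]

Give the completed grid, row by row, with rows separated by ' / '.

Row 1 needs 142; the known cells sum to 96, so (1,4) = 46.
Row 2 must total 142; the given cells sum to 126, so (2,3) = 16.
Using row 3: 19 + 22 + 52 + ? → (3,4) = 142 − 93 = 49.
Column 1 must total 142; the given cells sum to 102, so (4,1) = 40.
Column 2 needs 142; the known cells sum to 117, so (4,2) = 25.
From column 3, 142 − (31 + 16 + 52) gives (4,3) = 43.
Column 4 needs 142; the known cells sum to 108, so (4,4) = 34.

28 37 31 46 / 55 58 16 13 / 19 22 52 49 / 40 25 43 34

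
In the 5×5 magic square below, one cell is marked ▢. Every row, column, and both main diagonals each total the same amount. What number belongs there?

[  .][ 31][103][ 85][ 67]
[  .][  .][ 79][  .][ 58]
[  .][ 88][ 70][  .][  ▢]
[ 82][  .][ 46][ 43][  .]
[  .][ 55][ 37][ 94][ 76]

Column 3 is complete and sums to 335; that is the magic constant.
Row 1: 31 + 103 + 85 + 67 + ? = 335, so (1,1) = 49.
Row 5 needs 335; the known cells sum to 262, so (5,1) = 73.
Using main diagonal: 49 + 70 + 43 + 76 + ? → (2,2) = 335 − 238 = 97.
Using column 2: 31 + 97 + 88 + 55 + ? → (4,2) = 335 − 271 = 64.
Anti-diagonal: 67 + 70 + 64 + 73 + ? = 335, so (2,4) = 61.
The remaining cell in row 2 is (2,1) = 335 − 295 = 40.
From row 4, 335 − (82 + 64 + 46 + 43) gives (4,5) = 100.
The remaining cell in column 1 is (3,1) = 335 − 244 = 91.
From column 4, 335 − (85 + 61 + 43 + 94) gives (3,4) = 52.
Column 5 must total 335; the given cells sum to 301, so (3,5) = 34.

34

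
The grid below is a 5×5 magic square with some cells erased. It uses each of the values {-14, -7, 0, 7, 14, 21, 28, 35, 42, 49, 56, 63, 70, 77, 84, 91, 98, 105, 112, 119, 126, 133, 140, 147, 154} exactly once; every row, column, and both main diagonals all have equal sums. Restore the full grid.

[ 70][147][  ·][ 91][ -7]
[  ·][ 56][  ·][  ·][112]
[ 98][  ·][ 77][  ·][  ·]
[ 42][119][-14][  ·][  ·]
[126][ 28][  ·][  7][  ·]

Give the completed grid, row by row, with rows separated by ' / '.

70 147 49 91 -7 / 14 56 133 35 112 / 98 0 77 154 21 / 42 119 -14 63 140 / 126 28 105 7 84

The 25 entries sum to 1750, so each line sums to 1750/5 = 350.
The remaining cell in row 1 is (1,3) = 350 − 301 = 49.
Using column 1: 70 + 98 + 42 + 126 + ? → (2,1) = 350 − 336 = 14.
From column 2, 350 − (147 + 56 + 119 + 28) gives (3,2) = 0.
Anti-diagonal needs 350; the known cells sum to 315, so (2,4) = 35.
Row 2 needs 350; the known cells sum to 217, so (2,3) = 133.
Column 3 needs 350; the known cells sum to 245, so (5,3) = 105.
Using row 5: 126 + 28 + 105 + 7 + ? → (5,5) = 350 − 266 = 84.
Main diagonal must total 350; the given cells sum to 287, so (4,4) = 63.
Row 4 needs 350; the known cells sum to 210, so (4,5) = 140.
Using column 4: 91 + 35 + 63 + 7 + ? → (3,4) = 350 − 196 = 154.
Column 5 must total 350; the given cells sum to 329, so (3,5) = 21.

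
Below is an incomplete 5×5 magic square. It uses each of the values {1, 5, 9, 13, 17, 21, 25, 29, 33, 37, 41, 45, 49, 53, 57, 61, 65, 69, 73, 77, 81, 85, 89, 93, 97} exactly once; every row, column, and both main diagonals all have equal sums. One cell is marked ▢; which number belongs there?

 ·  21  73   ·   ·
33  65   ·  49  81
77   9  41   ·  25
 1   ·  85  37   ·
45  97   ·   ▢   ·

The 25 entries sum to 1225, so each line sums to 1225/5 = 245.
From row 2, 245 − (33 + 65 + 49 + 81) gives (2,3) = 17.
Row 3 must total 245; the given cells sum to 152, so (3,4) = 93.
The remaining cell in column 1 is (1,1) = 245 − 156 = 89.
Column 2 needs 245; the known cells sum to 192, so (4,2) = 53.
Column 3 needs 245; the known cells sum to 216, so (5,3) = 29.
Using main diagonal: 89 + 65 + 41 + 37 + ? → (5,5) = 245 − 232 = 13.
Anti-diagonal needs 245; the known cells sum to 188, so (1,5) = 57.
Using row 1: 89 + 21 + 73 + 57 + ? → (1,4) = 245 − 240 = 5.
Row 4 must total 245; the given cells sum to 176, so (4,5) = 69.
The remaining cell in row 5 is (5,4) = 245 − 184 = 61.

61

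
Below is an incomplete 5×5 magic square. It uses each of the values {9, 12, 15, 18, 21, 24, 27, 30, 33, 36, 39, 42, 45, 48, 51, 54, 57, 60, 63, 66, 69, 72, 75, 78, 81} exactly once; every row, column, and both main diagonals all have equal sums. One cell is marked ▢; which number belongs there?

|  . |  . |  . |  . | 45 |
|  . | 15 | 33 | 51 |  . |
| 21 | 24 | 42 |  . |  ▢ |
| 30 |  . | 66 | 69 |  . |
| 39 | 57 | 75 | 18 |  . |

78

The 25 entries sum to 1125, so each line sums to 1125/5 = 225.
Row 5 needs 225; the known cells sum to 189, so (5,5) = 36.
Column 3 needs 225; the known cells sum to 216, so (1,3) = 9.
Using main diagonal: 15 + 42 + 69 + 36 + ? → (1,1) = 225 − 162 = 63.
Anti-diagonal needs 225; the known cells sum to 177, so (4,2) = 48.
Row 4: 30 + 48 + 66 + 69 + ? = 225, so (4,5) = 12.
Column 1: 63 + 21 + 30 + 39 + ? = 225, so (2,1) = 72.
Column 2 must total 225; the given cells sum to 144, so (1,2) = 81.
Row 1: 63 + 81 + 9 + 45 + ? = 225, so (1,4) = 27.
Row 2 must total 225; the given cells sum to 171, so (2,5) = 54.
Column 4: 27 + 51 + 69 + 18 + ? = 225, so (3,4) = 60.
Using column 5: 45 + 54 + 12 + 36 + ? → (3,5) = 225 − 147 = 78.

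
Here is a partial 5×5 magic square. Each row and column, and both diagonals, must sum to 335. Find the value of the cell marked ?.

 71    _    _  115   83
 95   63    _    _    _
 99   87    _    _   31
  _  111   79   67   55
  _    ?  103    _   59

35

The remaining cell in row 4 is (4,1) = 335 − 312 = 23.
Column 1: 71 + 95 + 99 + 23 + ? = 335, so (5,1) = 47.
Using column 5: 83 + 31 + 55 + 59 + ? → (2,5) = 335 − 228 = 107.
Using main diagonal: 71 + 63 + 67 + 59 + ? → (3,3) = 335 − 260 = 75.
Using anti-diagonal: 83 + 75 + 111 + 47 + ? → (2,4) = 335 − 316 = 19.
From row 2, 335 − (95 + 63 + 19 + 107) gives (2,3) = 51.
Using row 3: 99 + 87 + 75 + 31 + ? → (3,4) = 335 − 292 = 43.
The remaining cell in column 3 is (1,3) = 335 − 308 = 27.
The remaining cell in column 4 is (5,4) = 335 − 244 = 91.
Using row 1: 71 + 27 + 115 + 83 + ? → (1,2) = 335 − 296 = 39.
Row 5 needs 335; the known cells sum to 300, so (5,2) = 35.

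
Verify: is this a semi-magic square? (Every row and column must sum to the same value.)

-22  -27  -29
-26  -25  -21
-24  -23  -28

Row 1: -22 + (-27) + (-29) = -78.
Row 2: -26 + (-25) + (-21) = -72.
Row 3: -24 + (-23) + (-28) = -75.
Column 1: -22 + (-26) + (-24) = -72.
Column 2: -27 + (-25) + (-23) = -75.
Column 3: -29 + (-21) + (-28) = -78.

No — row 2 sums to -72 but row 1 sums to -78.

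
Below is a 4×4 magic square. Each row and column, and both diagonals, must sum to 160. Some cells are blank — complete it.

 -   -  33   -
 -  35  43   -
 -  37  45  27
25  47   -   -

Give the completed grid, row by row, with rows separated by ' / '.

31 41 33 55 / 53 35 43 29 / 51 37 45 27 / 25 47 39 49

The remaining cell in row 3 is (3,1) = 160 − 109 = 51.
The remaining cell in column 2 is (1,2) = 160 − 119 = 41.
Using column 3: 33 + 43 + 45 + ? → (4,3) = 160 − 121 = 39.
Anti-diagonal must total 160; the given cells sum to 105, so (1,4) = 55.
The remaining cell in row 1 is (1,1) = 160 − 129 = 31.
Using row 4: 25 + 47 + 39 + ? → (4,4) = 160 − 111 = 49.
Column 1 must total 160; the given cells sum to 107, so (2,1) = 53.
Column 4 must total 160; the given cells sum to 131, so (2,4) = 29.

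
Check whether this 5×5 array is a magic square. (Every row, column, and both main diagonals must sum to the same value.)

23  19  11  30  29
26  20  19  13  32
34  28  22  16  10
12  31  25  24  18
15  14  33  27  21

No — row 4 sums to 110 but column 2 sums to 112.

Row 1: 23 + 19 + 11 + 30 + 29 = 112.
Row 2: 26 + 20 + 19 + 13 + 32 = 110.
Row 3: 34 + 28 + 22 + 16 + 10 = 110.
Row 4: 12 + 31 + 25 + 24 + 18 = 110.
Row 5: 15 + 14 + 33 + 27 + 21 = 110.
Column 1: 23 + 26 + 34 + 12 + 15 = 110.
Column 2: 19 + 20 + 28 + 31 + 14 = 112.
Column 3: 11 + 19 + 22 + 25 + 33 = 110.
Column 4: 30 + 13 + 16 + 24 + 27 = 110.
Column 5: 29 + 32 + 10 + 18 + 21 = 110.
Main diagonal: 23 + 20 + 22 + 24 + 21 = 110.
Anti-diagonal: 29 + 13 + 22 + 31 + 15 = 110.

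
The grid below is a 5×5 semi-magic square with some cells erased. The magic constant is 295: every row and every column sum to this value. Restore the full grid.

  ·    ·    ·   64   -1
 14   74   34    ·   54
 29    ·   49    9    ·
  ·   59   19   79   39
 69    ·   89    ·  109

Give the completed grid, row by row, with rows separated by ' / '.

The remaining cell in row 2 is (2,4) = 295 − 176 = 119.
Row 4 must total 295; the given cells sum to 196, so (4,1) = 99.
From column 1, 295 − (14 + 29 + 99 + 69) gives (1,1) = 84.
Column 3: 34 + 49 + 19 + 89 + ? = 295, so (1,3) = 104.
The remaining cell in column 4 is (5,4) = 295 − 271 = 24.
Column 5 must total 295; the given cells sum to 201, so (3,5) = 94.
Row 1 must total 295; the given cells sum to 251, so (1,2) = 44.
Row 3: 29 + 49 + 9 + 94 + ? = 295, so (3,2) = 114.
From row 5, 295 − (69 + 89 + 24 + 109) gives (5,2) = 4.

84 44 104 64 -1 / 14 74 34 119 54 / 29 114 49 9 94 / 99 59 19 79 39 / 69 4 89 24 109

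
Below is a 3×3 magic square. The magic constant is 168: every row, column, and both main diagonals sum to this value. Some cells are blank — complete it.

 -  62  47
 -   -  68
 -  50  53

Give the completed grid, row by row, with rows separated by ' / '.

59 62 47 / 44 56 68 / 65 50 53

The remaining cell in row 1 is (1,1) = 168 − 109 = 59.
Row 3 must total 168; the given cells sum to 103, so (3,1) = 65.
The remaining cell in column 1 is (2,1) = 168 − 124 = 44.
Column 2 must total 168; the given cells sum to 112, so (2,2) = 56.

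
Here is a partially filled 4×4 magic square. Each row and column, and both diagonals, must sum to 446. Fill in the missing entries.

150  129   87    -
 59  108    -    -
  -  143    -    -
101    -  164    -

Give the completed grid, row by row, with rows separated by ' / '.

Row 1 must total 446; the given cells sum to 366, so (1,4) = 80.
Column 1: 150 + 59 + 101 + ? = 446, so (3,1) = 136.
Column 2 needs 446; the known cells sum to 380, so (4,2) = 66.
Using anti-diagonal: 80 + 143 + 101 + ? → (2,3) = 446 − 324 = 122.
Row 2 needs 446; the known cells sum to 289, so (2,4) = 157.
Row 4 needs 446; the known cells sum to 331, so (4,4) = 115.
Column 3 must total 446; the given cells sum to 373, so (3,3) = 73.
Column 4: 80 + 157 + 115 + ? = 446, so (3,4) = 94.

150 129 87 80 / 59 108 122 157 / 136 143 73 94 / 101 66 164 115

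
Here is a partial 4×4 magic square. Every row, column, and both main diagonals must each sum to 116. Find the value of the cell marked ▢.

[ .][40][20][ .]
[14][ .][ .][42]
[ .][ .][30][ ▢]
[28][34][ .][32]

24

Row 4: 28 + 34 + 32 + ? = 116, so (4,3) = 22.
From column 3, 116 − (20 + 30 + 22) gives (2,3) = 44.
Using row 2: 14 + 44 + 42 + ? → (2,2) = 116 − 100 = 16.
Column 2 needs 116; the known cells sum to 90, so (3,2) = 26.
The remaining cell in main diagonal is (1,1) = 116 − 78 = 38.
Anti-diagonal: 44 + 26 + 28 + ? = 116, so (1,4) = 18.
Column 1: 38 + 14 + 28 + ? = 116, so (3,1) = 36.
Using column 4: 18 + 42 + 32 + ? → (3,4) = 116 − 92 = 24.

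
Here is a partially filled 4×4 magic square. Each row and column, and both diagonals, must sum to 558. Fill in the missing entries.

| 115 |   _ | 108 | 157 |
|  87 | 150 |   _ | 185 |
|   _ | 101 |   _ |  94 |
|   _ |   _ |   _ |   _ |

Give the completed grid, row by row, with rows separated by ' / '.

Using row 1: 115 + 108 + 157 + ? → (1,2) = 558 − 380 = 178.
Row 2 must total 558; the given cells sum to 422, so (2,3) = 136.
Using column 2: 178 + 150 + 101 + ? → (4,2) = 558 − 429 = 129.
From column 4, 558 − (157 + 185 + 94) gives (4,4) = 122.
Main diagonal needs 558; the known cells sum to 387, so (3,3) = 171.
The remaining cell in anti-diagonal is (4,1) = 558 − 394 = 164.
Row 3 needs 558; the known cells sum to 366, so (3,1) = 192.
The remaining cell in row 4 is (4,3) = 558 − 415 = 143.

115 178 108 157 / 87 150 136 185 / 192 101 171 94 / 164 129 143 122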